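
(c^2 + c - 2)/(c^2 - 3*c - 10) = (c - 1)/(c - 5)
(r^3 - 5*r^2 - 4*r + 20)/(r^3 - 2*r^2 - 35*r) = (-r^3 + 5*r^2 + 4*r - 20)/(r*(-r^2 + 2*r + 35))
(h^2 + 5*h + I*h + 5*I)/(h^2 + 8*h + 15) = (h + I)/(h + 3)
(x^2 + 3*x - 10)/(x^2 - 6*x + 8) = (x + 5)/(x - 4)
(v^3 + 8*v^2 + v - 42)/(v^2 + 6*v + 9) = (v^2 + 5*v - 14)/(v + 3)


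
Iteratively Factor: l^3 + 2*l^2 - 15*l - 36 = (l - 4)*(l^2 + 6*l + 9) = (l - 4)*(l + 3)*(l + 3)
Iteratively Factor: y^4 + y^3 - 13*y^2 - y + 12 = (y + 1)*(y^3 - 13*y + 12) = (y + 1)*(y + 4)*(y^2 - 4*y + 3) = (y - 3)*(y + 1)*(y + 4)*(y - 1)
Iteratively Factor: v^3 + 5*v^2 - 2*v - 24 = (v + 4)*(v^2 + v - 6) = (v - 2)*(v + 4)*(v + 3)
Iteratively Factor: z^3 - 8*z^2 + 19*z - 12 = (z - 3)*(z^2 - 5*z + 4) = (z - 3)*(z - 1)*(z - 4)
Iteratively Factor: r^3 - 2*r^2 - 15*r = (r)*(r^2 - 2*r - 15) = r*(r + 3)*(r - 5)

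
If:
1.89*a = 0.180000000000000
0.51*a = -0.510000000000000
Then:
No Solution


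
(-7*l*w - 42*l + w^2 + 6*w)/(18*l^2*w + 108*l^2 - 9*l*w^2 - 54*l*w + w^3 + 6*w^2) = (-7*l + w)/(18*l^2 - 9*l*w + w^2)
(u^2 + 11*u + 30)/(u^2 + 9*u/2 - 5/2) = 2*(u + 6)/(2*u - 1)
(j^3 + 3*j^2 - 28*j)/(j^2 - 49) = j*(j - 4)/(j - 7)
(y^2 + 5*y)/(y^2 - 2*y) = (y + 5)/(y - 2)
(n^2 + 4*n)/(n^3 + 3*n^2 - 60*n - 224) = n/(n^2 - n - 56)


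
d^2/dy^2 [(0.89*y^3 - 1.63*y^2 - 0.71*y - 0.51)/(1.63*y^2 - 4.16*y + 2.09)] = (7.105427357601e-15*y^5 - 2.8421709430404e-14*y^4 - 1.13816400000005*y^3 - 21.240684*y^2 + 58.587444*y - 40.762932)/(4.330747*y^6 - 33.158112*y^5 + 101.283147*y^4 - 157.022528*y^3 + 129.866121*y^2 - 54.513888*y + 9.129329)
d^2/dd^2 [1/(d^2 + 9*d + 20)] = 2*(-d^2 - 9*d + (2*d + 9)^2 - 20)/(d^2 + 9*d + 20)^3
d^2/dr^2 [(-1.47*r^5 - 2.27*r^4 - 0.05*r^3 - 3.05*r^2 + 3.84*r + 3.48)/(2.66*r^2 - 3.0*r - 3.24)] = (-62.406792*r^7 + 155.566376*r^6 + 177.970464*r^5 - 433.849392*r^4 - 657.759072*r^3 - 298.848816*r^2 + 28.7962559999999*r - 16.060896)/(18.821096*r^6 - 63.6804*r^5 + 3.045168*r^4 + 128.1312*r^3 - 3.70915199999999*r^2 - 94.4784*r - 34.012224)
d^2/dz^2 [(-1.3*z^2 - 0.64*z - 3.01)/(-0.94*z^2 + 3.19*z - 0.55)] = (8.92736799999999*z^3 + 11.925216*z^2 - 56.139996*z + 61.180042)/(0.830584*z^6 - 8.456052*z^5 + 30.154542*z^4 - 42.357139*z^3 + 17.643615*z^2 - 2.894925*z + 0.166375)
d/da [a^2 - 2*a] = 2*a - 2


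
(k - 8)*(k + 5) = k^2 - 3*k - 40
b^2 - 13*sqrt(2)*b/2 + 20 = (b - 4*sqrt(2))*(b - 5*sqrt(2)/2)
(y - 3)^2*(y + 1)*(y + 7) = y^4 + 2*y^3 - 32*y^2 + 30*y + 63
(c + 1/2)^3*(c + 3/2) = c^4 + 3*c^3 + 3*c^2 + 5*c/4 + 3/16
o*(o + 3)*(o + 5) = o^3 + 8*o^2 + 15*o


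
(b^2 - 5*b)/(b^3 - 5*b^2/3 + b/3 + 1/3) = 3*b*(b - 5)/(3*b^3 - 5*b^2 + b + 1)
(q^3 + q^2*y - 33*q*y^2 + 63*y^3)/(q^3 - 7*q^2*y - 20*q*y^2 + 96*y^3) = (-q^2 - 4*q*y + 21*y^2)/(-q^2 + 4*q*y + 32*y^2)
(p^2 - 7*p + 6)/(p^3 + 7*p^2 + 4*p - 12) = (p - 6)/(p^2 + 8*p + 12)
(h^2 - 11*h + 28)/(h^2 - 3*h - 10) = (-h^2 + 11*h - 28)/(-h^2 + 3*h + 10)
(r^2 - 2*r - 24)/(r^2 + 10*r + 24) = (r - 6)/(r + 6)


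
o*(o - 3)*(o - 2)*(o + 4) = o^4 - o^3 - 14*o^2 + 24*o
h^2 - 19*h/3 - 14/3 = (h - 7)*(h + 2/3)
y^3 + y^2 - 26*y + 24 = (y - 4)*(y - 1)*(y + 6)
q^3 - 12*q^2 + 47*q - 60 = (q - 5)*(q - 4)*(q - 3)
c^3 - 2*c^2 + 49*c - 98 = (c - 2)*(c - 7*I)*(c + 7*I)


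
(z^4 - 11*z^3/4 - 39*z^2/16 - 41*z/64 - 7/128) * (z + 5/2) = z^5 - z^4/4 - 149*z^3/16 - 431*z^2/64 - 53*z/32 - 35/256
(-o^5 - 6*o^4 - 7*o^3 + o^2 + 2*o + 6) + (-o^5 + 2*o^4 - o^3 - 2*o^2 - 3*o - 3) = -2*o^5 - 4*o^4 - 8*o^3 - o^2 - o + 3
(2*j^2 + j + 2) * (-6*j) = -12*j^3 - 6*j^2 - 12*j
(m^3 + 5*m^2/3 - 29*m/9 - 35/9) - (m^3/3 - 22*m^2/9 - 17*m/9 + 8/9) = 2*m^3/3 + 37*m^2/9 - 4*m/3 - 43/9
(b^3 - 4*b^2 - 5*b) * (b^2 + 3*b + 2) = b^5 - b^4 - 15*b^3 - 23*b^2 - 10*b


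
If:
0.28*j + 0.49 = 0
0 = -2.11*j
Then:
No Solution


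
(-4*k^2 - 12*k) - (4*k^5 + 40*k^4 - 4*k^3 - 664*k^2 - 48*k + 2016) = -4*k^5 - 40*k^4 + 4*k^3 + 660*k^2 + 36*k - 2016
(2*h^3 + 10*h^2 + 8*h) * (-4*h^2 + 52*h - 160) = -8*h^5 + 64*h^4 + 168*h^3 - 1184*h^2 - 1280*h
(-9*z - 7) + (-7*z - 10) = -16*z - 17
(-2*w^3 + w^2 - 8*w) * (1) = -2*w^3 + w^2 - 8*w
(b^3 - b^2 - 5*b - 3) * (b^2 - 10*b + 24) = b^5 - 11*b^4 + 29*b^3 + 23*b^2 - 90*b - 72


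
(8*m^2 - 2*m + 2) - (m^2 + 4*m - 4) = 7*m^2 - 6*m + 6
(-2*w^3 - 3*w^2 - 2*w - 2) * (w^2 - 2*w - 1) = -2*w^5 + w^4 + 6*w^3 + 5*w^2 + 6*w + 2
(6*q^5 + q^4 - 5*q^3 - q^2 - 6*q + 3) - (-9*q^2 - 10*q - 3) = 6*q^5 + q^4 - 5*q^3 + 8*q^2 + 4*q + 6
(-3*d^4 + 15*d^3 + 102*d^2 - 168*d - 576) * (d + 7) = -3*d^5 - 6*d^4 + 207*d^3 + 546*d^2 - 1752*d - 4032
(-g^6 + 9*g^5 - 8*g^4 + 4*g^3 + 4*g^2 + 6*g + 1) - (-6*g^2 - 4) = -g^6 + 9*g^5 - 8*g^4 + 4*g^3 + 10*g^2 + 6*g + 5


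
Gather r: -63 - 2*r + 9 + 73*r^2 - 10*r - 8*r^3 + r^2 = -8*r^3 + 74*r^2 - 12*r - 54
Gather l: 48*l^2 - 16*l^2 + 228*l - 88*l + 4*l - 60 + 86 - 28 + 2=32*l^2 + 144*l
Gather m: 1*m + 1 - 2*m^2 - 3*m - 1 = -2*m^2 - 2*m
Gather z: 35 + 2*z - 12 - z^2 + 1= -z^2 + 2*z + 24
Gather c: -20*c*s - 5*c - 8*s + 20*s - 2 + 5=c*(-20*s - 5) + 12*s + 3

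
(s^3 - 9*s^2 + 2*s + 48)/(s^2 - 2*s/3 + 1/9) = 9*(s^3 - 9*s^2 + 2*s + 48)/(9*s^2 - 6*s + 1)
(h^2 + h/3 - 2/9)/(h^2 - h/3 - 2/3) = (h - 1/3)/(h - 1)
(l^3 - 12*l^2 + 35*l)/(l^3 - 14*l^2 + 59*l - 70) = l/(l - 2)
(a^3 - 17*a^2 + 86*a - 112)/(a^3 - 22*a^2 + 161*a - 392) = (a - 2)/(a - 7)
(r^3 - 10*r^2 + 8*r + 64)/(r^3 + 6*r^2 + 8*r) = (r^2 - 12*r + 32)/(r*(r + 4))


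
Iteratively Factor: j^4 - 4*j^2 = (j - 2)*(j^3 + 2*j^2) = j*(j - 2)*(j^2 + 2*j) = j^2*(j - 2)*(j + 2)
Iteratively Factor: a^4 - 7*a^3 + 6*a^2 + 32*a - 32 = (a + 2)*(a^3 - 9*a^2 + 24*a - 16) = (a - 4)*(a + 2)*(a^2 - 5*a + 4) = (a - 4)*(a - 1)*(a + 2)*(a - 4)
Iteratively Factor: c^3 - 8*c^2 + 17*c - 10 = (c - 5)*(c^2 - 3*c + 2) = (c - 5)*(c - 2)*(c - 1)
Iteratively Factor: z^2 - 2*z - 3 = (z + 1)*(z - 3)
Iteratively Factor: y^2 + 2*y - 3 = (y - 1)*(y + 3)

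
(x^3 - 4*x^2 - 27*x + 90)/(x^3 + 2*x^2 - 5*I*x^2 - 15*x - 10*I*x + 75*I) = (x - 6)/(x - 5*I)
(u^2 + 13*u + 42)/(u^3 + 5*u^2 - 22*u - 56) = (u + 6)/(u^2 - 2*u - 8)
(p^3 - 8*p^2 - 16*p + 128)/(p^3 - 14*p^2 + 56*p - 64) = (p + 4)/(p - 2)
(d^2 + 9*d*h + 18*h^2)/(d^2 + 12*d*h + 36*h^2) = (d + 3*h)/(d + 6*h)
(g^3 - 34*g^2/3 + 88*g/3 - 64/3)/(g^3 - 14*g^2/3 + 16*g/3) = (3*g^2 - 28*g + 32)/(g*(3*g - 8))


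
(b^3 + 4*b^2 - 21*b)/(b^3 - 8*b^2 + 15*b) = (b + 7)/(b - 5)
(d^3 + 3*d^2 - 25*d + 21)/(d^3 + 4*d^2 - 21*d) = (d - 1)/d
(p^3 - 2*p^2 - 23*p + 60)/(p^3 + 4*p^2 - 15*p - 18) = (p^2 + p - 20)/(p^2 + 7*p + 6)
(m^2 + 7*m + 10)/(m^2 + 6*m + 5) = (m + 2)/(m + 1)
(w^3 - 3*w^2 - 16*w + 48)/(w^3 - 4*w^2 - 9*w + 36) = (w + 4)/(w + 3)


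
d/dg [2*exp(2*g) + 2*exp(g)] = (4*exp(g) + 2)*exp(g)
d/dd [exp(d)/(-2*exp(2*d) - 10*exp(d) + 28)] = (exp(2*d) + 14)*exp(d)/(2*(exp(4*d) + 10*exp(3*d) - 3*exp(2*d) - 140*exp(d) + 196))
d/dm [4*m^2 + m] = 8*m + 1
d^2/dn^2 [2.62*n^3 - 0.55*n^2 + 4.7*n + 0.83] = 15.72*n - 1.1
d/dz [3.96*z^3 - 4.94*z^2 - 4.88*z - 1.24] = 11.88*z^2 - 9.88*z - 4.88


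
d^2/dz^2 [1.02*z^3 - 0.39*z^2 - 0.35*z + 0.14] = 6.12*z - 0.78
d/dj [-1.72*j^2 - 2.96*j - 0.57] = -3.44*j - 2.96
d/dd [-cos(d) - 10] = sin(d)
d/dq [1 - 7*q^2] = -14*q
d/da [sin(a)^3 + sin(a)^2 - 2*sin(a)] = (3*sin(a)^2 + 2*sin(a) - 2)*cos(a)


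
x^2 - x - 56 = (x - 8)*(x + 7)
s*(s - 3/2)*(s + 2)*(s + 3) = s^4 + 7*s^3/2 - 3*s^2/2 - 9*s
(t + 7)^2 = t^2 + 14*t + 49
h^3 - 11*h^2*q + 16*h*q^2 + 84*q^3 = (h - 7*q)*(h - 6*q)*(h + 2*q)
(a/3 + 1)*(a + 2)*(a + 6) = a^3/3 + 11*a^2/3 + 12*a + 12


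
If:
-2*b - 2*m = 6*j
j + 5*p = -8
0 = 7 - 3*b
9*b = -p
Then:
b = 7/3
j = 97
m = -880/3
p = -21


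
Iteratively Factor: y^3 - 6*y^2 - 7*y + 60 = (y - 5)*(y^2 - y - 12) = (y - 5)*(y + 3)*(y - 4)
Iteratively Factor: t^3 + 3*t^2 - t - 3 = (t - 1)*(t^2 + 4*t + 3) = (t - 1)*(t + 1)*(t + 3)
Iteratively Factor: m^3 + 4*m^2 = (m + 4)*(m^2) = m*(m + 4)*(m)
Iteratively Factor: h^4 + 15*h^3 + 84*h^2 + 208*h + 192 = (h + 4)*(h^3 + 11*h^2 + 40*h + 48) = (h + 3)*(h + 4)*(h^2 + 8*h + 16) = (h + 3)*(h + 4)^2*(h + 4)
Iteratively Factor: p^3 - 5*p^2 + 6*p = (p - 3)*(p^2 - 2*p) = (p - 3)*(p - 2)*(p)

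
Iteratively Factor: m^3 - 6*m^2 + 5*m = (m - 5)*(m^2 - m) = m*(m - 5)*(m - 1)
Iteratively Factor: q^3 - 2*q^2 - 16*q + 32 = (q - 4)*(q^2 + 2*q - 8) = (q - 4)*(q - 2)*(q + 4)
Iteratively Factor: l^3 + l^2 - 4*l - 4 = (l - 2)*(l^2 + 3*l + 2) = (l - 2)*(l + 1)*(l + 2)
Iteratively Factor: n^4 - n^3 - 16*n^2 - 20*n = (n)*(n^3 - n^2 - 16*n - 20) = n*(n + 2)*(n^2 - 3*n - 10) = n*(n + 2)^2*(n - 5)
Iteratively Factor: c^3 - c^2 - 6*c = (c)*(c^2 - c - 6) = c*(c - 3)*(c + 2)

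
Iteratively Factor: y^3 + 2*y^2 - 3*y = (y - 1)*(y^2 + 3*y) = (y - 1)*(y + 3)*(y)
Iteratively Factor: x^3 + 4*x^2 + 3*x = (x)*(x^2 + 4*x + 3) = x*(x + 3)*(x + 1)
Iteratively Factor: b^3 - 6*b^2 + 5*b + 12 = (b + 1)*(b^2 - 7*b + 12) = (b - 3)*(b + 1)*(b - 4)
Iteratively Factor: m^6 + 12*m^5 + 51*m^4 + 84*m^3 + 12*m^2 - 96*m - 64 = (m - 1)*(m^5 + 13*m^4 + 64*m^3 + 148*m^2 + 160*m + 64) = (m - 1)*(m + 4)*(m^4 + 9*m^3 + 28*m^2 + 36*m + 16) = (m - 1)*(m + 4)^2*(m^3 + 5*m^2 + 8*m + 4) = (m - 1)*(m + 1)*(m + 4)^2*(m^2 + 4*m + 4) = (m - 1)*(m + 1)*(m + 2)*(m + 4)^2*(m + 2)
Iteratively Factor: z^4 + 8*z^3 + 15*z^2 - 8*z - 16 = (z + 4)*(z^3 + 4*z^2 - z - 4) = (z + 1)*(z + 4)*(z^2 + 3*z - 4) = (z + 1)*(z + 4)^2*(z - 1)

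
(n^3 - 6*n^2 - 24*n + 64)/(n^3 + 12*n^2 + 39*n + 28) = (n^2 - 10*n + 16)/(n^2 + 8*n + 7)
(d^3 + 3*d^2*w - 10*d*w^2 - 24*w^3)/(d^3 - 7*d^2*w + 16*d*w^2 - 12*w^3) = (d^2 + 6*d*w + 8*w^2)/(d^2 - 4*d*w + 4*w^2)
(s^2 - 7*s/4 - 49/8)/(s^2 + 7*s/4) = (s - 7/2)/s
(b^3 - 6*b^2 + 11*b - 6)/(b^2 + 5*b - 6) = (b^2 - 5*b + 6)/(b + 6)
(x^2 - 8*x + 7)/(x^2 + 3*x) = (x^2 - 8*x + 7)/(x*(x + 3))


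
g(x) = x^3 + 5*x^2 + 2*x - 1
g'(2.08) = 35.78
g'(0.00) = 2.00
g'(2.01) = 34.22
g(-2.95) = 10.94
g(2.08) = 33.79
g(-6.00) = -49.00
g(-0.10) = -1.15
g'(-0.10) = 1.03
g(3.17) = 87.44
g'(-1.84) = -6.24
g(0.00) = -1.00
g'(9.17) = 345.97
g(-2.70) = 10.37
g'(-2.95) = -1.39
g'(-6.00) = 50.00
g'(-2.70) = -3.13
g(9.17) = 1208.88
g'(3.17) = 63.85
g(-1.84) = 6.02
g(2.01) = 31.34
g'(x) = 3*x^2 + 10*x + 2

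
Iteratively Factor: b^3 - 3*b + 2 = (b + 2)*(b^2 - 2*b + 1) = (b - 1)*(b + 2)*(b - 1)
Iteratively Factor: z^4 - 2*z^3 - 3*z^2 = (z)*(z^3 - 2*z^2 - 3*z) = z^2*(z^2 - 2*z - 3) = z^2*(z + 1)*(z - 3)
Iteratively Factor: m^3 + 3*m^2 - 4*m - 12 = (m + 3)*(m^2 - 4) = (m + 2)*(m + 3)*(m - 2)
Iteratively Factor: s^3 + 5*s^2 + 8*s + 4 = (s + 2)*(s^2 + 3*s + 2) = (s + 1)*(s + 2)*(s + 2)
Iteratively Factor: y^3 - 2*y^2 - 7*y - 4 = (y + 1)*(y^2 - 3*y - 4) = (y - 4)*(y + 1)*(y + 1)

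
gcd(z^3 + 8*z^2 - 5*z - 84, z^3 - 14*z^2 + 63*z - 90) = z - 3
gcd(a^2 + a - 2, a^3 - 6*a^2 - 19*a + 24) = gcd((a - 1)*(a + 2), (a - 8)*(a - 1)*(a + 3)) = a - 1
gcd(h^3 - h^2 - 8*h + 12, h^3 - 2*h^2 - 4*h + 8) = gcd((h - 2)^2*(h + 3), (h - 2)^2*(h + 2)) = h^2 - 4*h + 4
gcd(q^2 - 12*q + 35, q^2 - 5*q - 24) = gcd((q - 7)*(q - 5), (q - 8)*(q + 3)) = 1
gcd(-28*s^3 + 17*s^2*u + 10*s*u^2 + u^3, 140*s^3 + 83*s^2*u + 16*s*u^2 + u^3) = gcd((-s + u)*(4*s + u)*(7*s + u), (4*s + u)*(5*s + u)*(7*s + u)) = 28*s^2 + 11*s*u + u^2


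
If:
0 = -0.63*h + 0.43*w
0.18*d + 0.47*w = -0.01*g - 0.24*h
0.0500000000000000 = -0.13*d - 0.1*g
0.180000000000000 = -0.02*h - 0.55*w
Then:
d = 1.24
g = -2.11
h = -0.22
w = -0.32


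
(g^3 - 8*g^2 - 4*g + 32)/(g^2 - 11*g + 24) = (g^2 - 4)/(g - 3)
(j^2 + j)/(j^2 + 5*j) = (j + 1)/(j + 5)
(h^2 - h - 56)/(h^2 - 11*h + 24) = (h + 7)/(h - 3)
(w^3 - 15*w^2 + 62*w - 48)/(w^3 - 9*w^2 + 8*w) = (w - 6)/w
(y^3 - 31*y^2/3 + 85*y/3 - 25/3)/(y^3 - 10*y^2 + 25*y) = (y - 1/3)/y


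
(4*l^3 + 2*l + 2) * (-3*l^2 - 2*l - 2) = -12*l^5 - 8*l^4 - 14*l^3 - 10*l^2 - 8*l - 4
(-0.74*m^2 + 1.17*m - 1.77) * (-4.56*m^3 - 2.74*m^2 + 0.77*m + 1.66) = 3.3744*m^5 - 3.3076*m^4 + 4.2956*m^3 + 4.5223*m^2 + 0.5793*m - 2.9382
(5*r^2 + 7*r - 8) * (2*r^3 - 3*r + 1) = 10*r^5 + 14*r^4 - 31*r^3 - 16*r^2 + 31*r - 8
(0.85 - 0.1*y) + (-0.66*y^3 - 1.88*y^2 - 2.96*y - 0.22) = -0.66*y^3 - 1.88*y^2 - 3.06*y + 0.63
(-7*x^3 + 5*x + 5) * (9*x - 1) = -63*x^4 + 7*x^3 + 45*x^2 + 40*x - 5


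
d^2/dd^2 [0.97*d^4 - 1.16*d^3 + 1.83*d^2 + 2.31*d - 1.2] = 11.64*d^2 - 6.96*d + 3.66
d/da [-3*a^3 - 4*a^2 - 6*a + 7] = -9*a^2 - 8*a - 6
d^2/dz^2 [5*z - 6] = 0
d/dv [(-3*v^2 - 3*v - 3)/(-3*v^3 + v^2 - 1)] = 3*(-v*(9*v - 2)*(v^2 + v + 1) + (2*v + 1)*(3*v^3 - v^2 + 1))/(3*v^3 - v^2 + 1)^2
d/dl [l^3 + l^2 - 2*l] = 3*l^2 + 2*l - 2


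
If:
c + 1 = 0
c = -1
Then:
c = -1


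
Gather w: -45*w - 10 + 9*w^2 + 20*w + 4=9*w^2 - 25*w - 6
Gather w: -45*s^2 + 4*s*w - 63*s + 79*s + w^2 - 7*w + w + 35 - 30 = -45*s^2 + 16*s + w^2 + w*(4*s - 6) + 5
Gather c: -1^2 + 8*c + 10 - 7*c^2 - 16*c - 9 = -7*c^2 - 8*c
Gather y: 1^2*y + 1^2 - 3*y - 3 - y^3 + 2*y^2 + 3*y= -y^3 + 2*y^2 + y - 2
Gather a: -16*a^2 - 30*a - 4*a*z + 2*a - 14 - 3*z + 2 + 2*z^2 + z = -16*a^2 + a*(-4*z - 28) + 2*z^2 - 2*z - 12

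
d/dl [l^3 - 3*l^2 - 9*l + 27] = 3*l^2 - 6*l - 9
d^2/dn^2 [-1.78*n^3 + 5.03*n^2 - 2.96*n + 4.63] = 10.06 - 10.68*n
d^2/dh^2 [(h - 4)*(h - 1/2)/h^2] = 3*(4 - 3*h)/h^4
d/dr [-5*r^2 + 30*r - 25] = 30 - 10*r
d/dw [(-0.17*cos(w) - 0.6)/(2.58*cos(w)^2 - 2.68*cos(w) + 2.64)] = (-0.4386*cos(w)^2 - 3.096*cos(w) + 2.0568)*sin(w)/(6.6564*cos(w)^4 - 13.8288*cos(w)^3 + 20.8048*cos(w)^2 - 14.1504*cos(w) + 6.9696)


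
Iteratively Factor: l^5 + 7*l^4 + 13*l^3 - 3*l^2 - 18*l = (l)*(l^4 + 7*l^3 + 13*l^2 - 3*l - 18) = l*(l + 3)*(l^3 + 4*l^2 + l - 6) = l*(l + 3)^2*(l^2 + l - 2) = l*(l + 2)*(l + 3)^2*(l - 1)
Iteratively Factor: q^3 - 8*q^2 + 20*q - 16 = (q - 2)*(q^2 - 6*q + 8) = (q - 4)*(q - 2)*(q - 2)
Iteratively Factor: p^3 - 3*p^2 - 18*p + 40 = (p - 2)*(p^2 - p - 20) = (p - 5)*(p - 2)*(p + 4)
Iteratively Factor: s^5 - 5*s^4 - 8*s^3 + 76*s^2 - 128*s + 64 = (s - 2)*(s^4 - 3*s^3 - 14*s^2 + 48*s - 32) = (s - 2)*(s - 1)*(s^3 - 2*s^2 - 16*s + 32) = (s - 4)*(s - 2)*(s - 1)*(s^2 + 2*s - 8) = (s - 4)*(s - 2)^2*(s - 1)*(s + 4)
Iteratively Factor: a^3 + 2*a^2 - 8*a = (a)*(a^2 + 2*a - 8) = a*(a + 4)*(a - 2)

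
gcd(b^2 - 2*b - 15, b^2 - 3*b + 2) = 1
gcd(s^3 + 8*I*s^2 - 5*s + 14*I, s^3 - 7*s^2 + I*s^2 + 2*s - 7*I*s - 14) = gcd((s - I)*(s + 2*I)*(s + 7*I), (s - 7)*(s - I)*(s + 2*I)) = s^2 + I*s + 2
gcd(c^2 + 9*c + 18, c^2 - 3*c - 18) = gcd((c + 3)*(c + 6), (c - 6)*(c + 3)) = c + 3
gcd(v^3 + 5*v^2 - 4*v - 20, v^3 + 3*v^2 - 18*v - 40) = v^2 + 7*v + 10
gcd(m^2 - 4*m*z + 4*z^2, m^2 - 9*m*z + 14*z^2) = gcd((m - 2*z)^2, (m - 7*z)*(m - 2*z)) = -m + 2*z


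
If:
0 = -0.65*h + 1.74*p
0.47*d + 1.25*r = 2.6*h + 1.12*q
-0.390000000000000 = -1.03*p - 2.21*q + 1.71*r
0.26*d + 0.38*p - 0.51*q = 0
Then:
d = 1.17285447157337*r + 0.357146263301172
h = 0.388621186278895*r - 0.0123859763821919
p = 0.145174581081196*r - 0.0046269452002441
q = 0.706095104744963*r + 0.178627037808259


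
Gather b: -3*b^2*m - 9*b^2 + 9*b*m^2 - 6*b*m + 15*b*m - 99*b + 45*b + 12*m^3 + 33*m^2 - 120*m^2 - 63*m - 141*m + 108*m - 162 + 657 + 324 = b^2*(-3*m - 9) + b*(9*m^2 + 9*m - 54) + 12*m^3 - 87*m^2 - 96*m + 819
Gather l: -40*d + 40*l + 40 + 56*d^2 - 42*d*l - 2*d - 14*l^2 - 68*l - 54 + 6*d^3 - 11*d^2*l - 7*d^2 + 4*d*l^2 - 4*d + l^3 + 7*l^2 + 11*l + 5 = 6*d^3 + 49*d^2 - 46*d + l^3 + l^2*(4*d - 7) + l*(-11*d^2 - 42*d - 17) - 9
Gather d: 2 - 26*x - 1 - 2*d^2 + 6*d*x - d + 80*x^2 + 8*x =-2*d^2 + d*(6*x - 1) + 80*x^2 - 18*x + 1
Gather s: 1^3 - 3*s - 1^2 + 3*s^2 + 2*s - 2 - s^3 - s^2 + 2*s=-s^3 + 2*s^2 + s - 2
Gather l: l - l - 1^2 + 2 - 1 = 0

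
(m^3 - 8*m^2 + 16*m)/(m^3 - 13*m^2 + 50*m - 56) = m*(m - 4)/(m^2 - 9*m + 14)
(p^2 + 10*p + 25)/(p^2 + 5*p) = (p + 5)/p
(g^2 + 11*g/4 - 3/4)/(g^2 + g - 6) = (g - 1/4)/(g - 2)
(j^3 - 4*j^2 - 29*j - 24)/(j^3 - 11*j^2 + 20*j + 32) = (j + 3)/(j - 4)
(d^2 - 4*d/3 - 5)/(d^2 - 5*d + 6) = (d + 5/3)/(d - 2)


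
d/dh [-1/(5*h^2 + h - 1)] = (10*h + 1)/(5*h^2 + h - 1)^2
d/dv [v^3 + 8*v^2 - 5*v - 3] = 3*v^2 + 16*v - 5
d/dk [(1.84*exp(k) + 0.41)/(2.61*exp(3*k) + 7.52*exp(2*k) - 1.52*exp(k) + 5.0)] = (-9.6048*exp(3*k) - 17.0471*exp(2*k) - 6.1664*exp(k) + 9.8232)*exp(k)/(6.8121*exp(6*k) + 39.2544*exp(5*k) + 48.616*exp(4*k) + 3.2392*exp(3*k) + 77.5104*exp(2*k) - 15.2*exp(k) + 25.0)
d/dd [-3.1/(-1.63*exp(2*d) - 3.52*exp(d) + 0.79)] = (-10.106*exp(d) - 10.912)*exp(d)/(1.63*exp(2*d) + 3.52*exp(d) - 0.79)^2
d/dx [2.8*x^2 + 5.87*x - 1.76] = 5.6*x + 5.87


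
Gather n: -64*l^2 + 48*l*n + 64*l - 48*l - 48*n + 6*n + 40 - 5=-64*l^2 + 16*l + n*(48*l - 42) + 35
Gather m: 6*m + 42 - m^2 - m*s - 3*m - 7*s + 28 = -m^2 + m*(3 - s) - 7*s + 70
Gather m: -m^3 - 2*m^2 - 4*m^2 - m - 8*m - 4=-m^3 - 6*m^2 - 9*m - 4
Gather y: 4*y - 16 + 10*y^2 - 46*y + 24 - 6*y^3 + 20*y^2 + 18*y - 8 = -6*y^3 + 30*y^2 - 24*y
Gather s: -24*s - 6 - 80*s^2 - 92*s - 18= -80*s^2 - 116*s - 24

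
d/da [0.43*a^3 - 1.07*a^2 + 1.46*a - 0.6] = 1.29*a^2 - 2.14*a + 1.46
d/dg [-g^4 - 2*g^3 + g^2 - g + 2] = -4*g^3 - 6*g^2 + 2*g - 1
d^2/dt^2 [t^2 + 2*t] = 2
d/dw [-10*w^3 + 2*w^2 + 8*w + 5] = -30*w^2 + 4*w + 8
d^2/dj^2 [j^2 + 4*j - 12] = 2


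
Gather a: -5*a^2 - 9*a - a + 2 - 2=-5*a^2 - 10*a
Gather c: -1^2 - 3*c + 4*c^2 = 4*c^2 - 3*c - 1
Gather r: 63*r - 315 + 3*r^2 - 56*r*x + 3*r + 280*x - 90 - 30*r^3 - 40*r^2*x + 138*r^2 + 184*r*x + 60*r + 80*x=-30*r^3 + r^2*(141 - 40*x) + r*(128*x + 126) + 360*x - 405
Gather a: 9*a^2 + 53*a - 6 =9*a^2 + 53*a - 6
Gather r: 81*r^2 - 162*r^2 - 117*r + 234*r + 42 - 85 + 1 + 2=-81*r^2 + 117*r - 40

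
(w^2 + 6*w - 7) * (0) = 0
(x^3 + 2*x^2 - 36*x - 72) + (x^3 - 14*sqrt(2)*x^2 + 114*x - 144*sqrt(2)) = 2*x^3 - 14*sqrt(2)*x^2 + 2*x^2 + 78*x - 144*sqrt(2) - 72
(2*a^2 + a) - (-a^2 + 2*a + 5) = 3*a^2 - a - 5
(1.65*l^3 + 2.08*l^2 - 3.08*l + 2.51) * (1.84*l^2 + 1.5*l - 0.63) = 3.036*l^5 + 6.3022*l^4 - 3.5867*l^3 - 1.312*l^2 + 5.7054*l - 1.5813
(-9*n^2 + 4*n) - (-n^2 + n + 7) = -8*n^2 + 3*n - 7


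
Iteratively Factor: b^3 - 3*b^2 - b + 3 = (b - 1)*(b^2 - 2*b - 3) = (b - 1)*(b + 1)*(b - 3)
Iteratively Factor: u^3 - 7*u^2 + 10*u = (u)*(u^2 - 7*u + 10) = u*(u - 2)*(u - 5)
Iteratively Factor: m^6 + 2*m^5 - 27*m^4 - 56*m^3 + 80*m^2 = (m)*(m^5 + 2*m^4 - 27*m^3 - 56*m^2 + 80*m) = m*(m + 4)*(m^4 - 2*m^3 - 19*m^2 + 20*m) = m*(m + 4)^2*(m^3 - 6*m^2 + 5*m) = m^2*(m + 4)^2*(m^2 - 6*m + 5) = m^2*(m - 5)*(m + 4)^2*(m - 1)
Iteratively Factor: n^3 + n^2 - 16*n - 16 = (n + 4)*(n^2 - 3*n - 4) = (n + 1)*(n + 4)*(n - 4)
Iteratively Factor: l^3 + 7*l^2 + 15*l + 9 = (l + 3)*(l^2 + 4*l + 3) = (l + 1)*(l + 3)*(l + 3)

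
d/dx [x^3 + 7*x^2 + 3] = x*(3*x + 14)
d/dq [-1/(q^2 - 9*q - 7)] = (2*q - 9)/(-q^2 + 9*q + 7)^2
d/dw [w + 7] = 1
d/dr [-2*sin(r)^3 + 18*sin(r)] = 6*(cos(r)^2 + 2)*cos(r)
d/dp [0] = 0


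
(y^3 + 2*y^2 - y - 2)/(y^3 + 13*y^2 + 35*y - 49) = (y^2 + 3*y + 2)/(y^2 + 14*y + 49)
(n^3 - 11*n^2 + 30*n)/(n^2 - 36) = n*(n - 5)/(n + 6)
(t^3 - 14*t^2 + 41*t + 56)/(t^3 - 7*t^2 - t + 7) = (t - 8)/(t - 1)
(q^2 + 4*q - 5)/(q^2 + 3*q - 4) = (q + 5)/(q + 4)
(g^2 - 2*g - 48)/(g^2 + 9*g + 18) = (g - 8)/(g + 3)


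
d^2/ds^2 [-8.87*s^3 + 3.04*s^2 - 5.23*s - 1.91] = 6.08 - 53.22*s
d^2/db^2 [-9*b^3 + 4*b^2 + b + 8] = 8 - 54*b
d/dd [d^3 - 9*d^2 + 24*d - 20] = 3*d^2 - 18*d + 24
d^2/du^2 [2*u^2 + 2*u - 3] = 4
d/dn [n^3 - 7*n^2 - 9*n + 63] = 3*n^2 - 14*n - 9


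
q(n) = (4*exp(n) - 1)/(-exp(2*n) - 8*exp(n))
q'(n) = (4*exp(n) - 1)*(2*exp(2*n) + 8*exp(n))/(-exp(2*n) - 8*exp(n))^2 + 4*exp(n)/(-exp(2*n) - 8*exp(n)) = 2*(2*exp(2*n) - exp(n) - 4)*exp(-n)/(exp(2*n) + 16*exp(n) + 64)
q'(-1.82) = -0.76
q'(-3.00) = -2.51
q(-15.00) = 408626.66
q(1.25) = -0.32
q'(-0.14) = -0.10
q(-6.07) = 53.57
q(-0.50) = -0.27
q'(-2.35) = -1.30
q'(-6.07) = -54.08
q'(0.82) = 0.03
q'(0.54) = 0.00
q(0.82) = -0.35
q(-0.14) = -0.32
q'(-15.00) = -408627.17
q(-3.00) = 2.00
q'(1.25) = 0.07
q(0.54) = -0.35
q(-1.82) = 0.27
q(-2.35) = 0.80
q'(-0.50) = -0.17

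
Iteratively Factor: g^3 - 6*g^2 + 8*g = (g - 2)*(g^2 - 4*g) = g*(g - 2)*(g - 4)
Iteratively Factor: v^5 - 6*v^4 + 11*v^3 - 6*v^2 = (v - 3)*(v^4 - 3*v^3 + 2*v^2) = v*(v - 3)*(v^3 - 3*v^2 + 2*v) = v*(v - 3)*(v - 2)*(v^2 - v) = v*(v - 3)*(v - 2)*(v - 1)*(v)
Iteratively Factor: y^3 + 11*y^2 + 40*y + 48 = (y + 3)*(y^2 + 8*y + 16) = (y + 3)*(y + 4)*(y + 4)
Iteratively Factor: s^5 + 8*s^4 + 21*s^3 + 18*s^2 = (s)*(s^4 + 8*s^3 + 21*s^2 + 18*s) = s*(s + 2)*(s^3 + 6*s^2 + 9*s) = s*(s + 2)*(s + 3)*(s^2 + 3*s) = s*(s + 2)*(s + 3)^2*(s)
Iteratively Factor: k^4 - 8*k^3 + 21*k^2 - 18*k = (k - 3)*(k^3 - 5*k^2 + 6*k) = k*(k - 3)*(k^2 - 5*k + 6) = k*(k - 3)^2*(k - 2)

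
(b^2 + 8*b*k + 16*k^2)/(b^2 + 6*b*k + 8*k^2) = (b + 4*k)/(b + 2*k)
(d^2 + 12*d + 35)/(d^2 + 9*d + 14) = (d + 5)/(d + 2)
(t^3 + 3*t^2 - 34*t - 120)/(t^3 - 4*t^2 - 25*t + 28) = (t^2 - t - 30)/(t^2 - 8*t + 7)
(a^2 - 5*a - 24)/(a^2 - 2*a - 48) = (a + 3)/(a + 6)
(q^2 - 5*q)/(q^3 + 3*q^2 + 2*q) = (q - 5)/(q^2 + 3*q + 2)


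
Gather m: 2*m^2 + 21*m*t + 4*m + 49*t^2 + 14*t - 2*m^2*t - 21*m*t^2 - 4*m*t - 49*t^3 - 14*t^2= m^2*(2 - 2*t) + m*(-21*t^2 + 17*t + 4) - 49*t^3 + 35*t^2 + 14*t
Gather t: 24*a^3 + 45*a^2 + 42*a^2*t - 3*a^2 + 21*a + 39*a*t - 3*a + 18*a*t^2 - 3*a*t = 24*a^3 + 42*a^2 + 18*a*t^2 + 18*a + t*(42*a^2 + 36*a)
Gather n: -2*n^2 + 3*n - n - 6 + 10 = -2*n^2 + 2*n + 4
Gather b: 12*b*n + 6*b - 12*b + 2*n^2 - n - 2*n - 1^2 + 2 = b*(12*n - 6) + 2*n^2 - 3*n + 1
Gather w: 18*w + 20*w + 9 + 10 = 38*w + 19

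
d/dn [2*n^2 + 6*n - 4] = 4*n + 6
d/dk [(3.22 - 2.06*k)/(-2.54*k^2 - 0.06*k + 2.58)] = (-5.2324*k^2 + 16.3576*k - 5.1216)/(6.4516*k^4 + 0.3048*k^3 - 13.1028*k^2 - 0.3096*k + 6.6564)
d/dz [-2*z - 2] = -2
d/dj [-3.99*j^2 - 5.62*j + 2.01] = -7.98*j - 5.62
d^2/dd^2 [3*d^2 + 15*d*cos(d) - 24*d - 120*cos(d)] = -15*d*cos(d) - 30*sin(d) + 120*cos(d) + 6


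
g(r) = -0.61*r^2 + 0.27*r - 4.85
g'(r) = 0.27 - 1.22*r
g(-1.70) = -7.07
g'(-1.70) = 2.34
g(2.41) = -7.74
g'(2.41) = -2.67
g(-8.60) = -52.29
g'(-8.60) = 10.76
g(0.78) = -5.01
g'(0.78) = -0.68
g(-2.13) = -8.19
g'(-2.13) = 2.87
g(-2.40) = -9.01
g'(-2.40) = 3.20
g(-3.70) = -14.20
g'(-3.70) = 4.78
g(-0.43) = -5.08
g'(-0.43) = 0.79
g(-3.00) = -11.15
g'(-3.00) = 3.93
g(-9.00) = -56.69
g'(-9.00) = 11.25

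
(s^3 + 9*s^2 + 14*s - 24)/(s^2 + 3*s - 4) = s + 6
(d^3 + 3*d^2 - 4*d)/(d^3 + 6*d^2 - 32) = d*(d - 1)/(d^2 + 2*d - 8)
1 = 1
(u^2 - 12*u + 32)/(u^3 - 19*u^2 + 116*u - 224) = 1/(u - 7)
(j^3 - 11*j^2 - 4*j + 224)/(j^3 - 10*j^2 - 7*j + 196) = (j - 8)/(j - 7)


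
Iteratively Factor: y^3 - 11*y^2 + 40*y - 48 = (y - 3)*(y^2 - 8*y + 16) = (y - 4)*(y - 3)*(y - 4)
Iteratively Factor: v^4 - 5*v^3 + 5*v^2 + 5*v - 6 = (v - 3)*(v^3 - 2*v^2 - v + 2) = (v - 3)*(v - 2)*(v^2 - 1) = (v - 3)*(v - 2)*(v + 1)*(v - 1)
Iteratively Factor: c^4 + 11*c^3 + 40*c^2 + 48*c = (c)*(c^3 + 11*c^2 + 40*c + 48) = c*(c + 3)*(c^2 + 8*c + 16) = c*(c + 3)*(c + 4)*(c + 4)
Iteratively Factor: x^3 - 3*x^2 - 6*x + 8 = (x - 1)*(x^2 - 2*x - 8) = (x - 1)*(x + 2)*(x - 4)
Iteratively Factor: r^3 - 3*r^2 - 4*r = (r + 1)*(r^2 - 4*r) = r*(r + 1)*(r - 4)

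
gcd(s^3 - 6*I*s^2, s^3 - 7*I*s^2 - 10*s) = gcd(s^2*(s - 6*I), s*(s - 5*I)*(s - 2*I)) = s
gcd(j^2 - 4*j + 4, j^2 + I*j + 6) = 1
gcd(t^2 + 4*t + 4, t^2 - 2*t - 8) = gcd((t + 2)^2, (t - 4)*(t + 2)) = t + 2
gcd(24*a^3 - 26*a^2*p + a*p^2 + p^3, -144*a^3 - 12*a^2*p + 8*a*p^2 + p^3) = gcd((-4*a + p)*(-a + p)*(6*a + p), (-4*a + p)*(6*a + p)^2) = -24*a^2 + 2*a*p + p^2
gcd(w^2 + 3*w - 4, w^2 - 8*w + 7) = w - 1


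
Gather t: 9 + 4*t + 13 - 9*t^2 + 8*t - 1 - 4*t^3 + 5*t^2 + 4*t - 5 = -4*t^3 - 4*t^2 + 16*t + 16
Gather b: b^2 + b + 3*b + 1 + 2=b^2 + 4*b + 3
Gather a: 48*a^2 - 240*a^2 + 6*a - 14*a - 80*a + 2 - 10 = -192*a^2 - 88*a - 8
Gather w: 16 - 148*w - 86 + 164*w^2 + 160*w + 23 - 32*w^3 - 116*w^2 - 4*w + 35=-32*w^3 + 48*w^2 + 8*w - 12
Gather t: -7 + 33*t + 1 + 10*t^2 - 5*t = 10*t^2 + 28*t - 6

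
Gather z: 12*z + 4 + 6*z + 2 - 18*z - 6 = 0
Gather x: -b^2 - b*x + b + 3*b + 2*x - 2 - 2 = -b^2 + 4*b + x*(2 - b) - 4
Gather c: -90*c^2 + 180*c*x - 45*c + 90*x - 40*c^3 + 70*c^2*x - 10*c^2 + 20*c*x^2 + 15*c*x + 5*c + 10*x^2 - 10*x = -40*c^3 + c^2*(70*x - 100) + c*(20*x^2 + 195*x - 40) + 10*x^2 + 80*x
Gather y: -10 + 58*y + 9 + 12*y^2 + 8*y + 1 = 12*y^2 + 66*y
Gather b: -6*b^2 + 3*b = -6*b^2 + 3*b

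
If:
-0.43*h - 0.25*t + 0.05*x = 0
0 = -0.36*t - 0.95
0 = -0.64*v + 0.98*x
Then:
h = 0.116279069767442*x + 1.53423772609819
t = -2.64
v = 1.53125*x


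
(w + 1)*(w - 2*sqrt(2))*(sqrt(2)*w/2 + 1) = sqrt(2)*w^3/2 - w^2 + sqrt(2)*w^2/2 - 2*sqrt(2)*w - w - 2*sqrt(2)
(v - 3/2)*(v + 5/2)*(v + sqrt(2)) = v^3 + v^2 + sqrt(2)*v^2 - 15*v/4 + sqrt(2)*v - 15*sqrt(2)/4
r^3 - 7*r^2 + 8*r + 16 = (r - 4)^2*(r + 1)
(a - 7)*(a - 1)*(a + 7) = a^3 - a^2 - 49*a + 49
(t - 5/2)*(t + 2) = t^2 - t/2 - 5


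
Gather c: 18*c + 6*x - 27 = 18*c + 6*x - 27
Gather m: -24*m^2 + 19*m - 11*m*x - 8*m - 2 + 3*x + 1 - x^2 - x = -24*m^2 + m*(11 - 11*x) - x^2 + 2*x - 1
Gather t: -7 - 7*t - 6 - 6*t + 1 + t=-12*t - 12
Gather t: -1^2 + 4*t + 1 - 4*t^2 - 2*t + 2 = -4*t^2 + 2*t + 2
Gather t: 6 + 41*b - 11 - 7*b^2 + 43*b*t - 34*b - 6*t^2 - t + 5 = -7*b^2 + 7*b - 6*t^2 + t*(43*b - 1)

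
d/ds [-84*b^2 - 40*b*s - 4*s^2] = -40*b - 8*s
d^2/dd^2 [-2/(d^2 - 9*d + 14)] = 4*(d^2 - 9*d - (2*d - 9)^2 + 14)/(d^2 - 9*d + 14)^3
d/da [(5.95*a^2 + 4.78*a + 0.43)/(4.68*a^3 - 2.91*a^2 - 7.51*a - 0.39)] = (-27.846*a^4 - 44.7408*a^3 - 36.8119*a^2 - 2.1384*a + 1.3651)/(21.9024*a^6 - 27.2376*a^5 - 61.8255*a^4 + 40.0578*a^3 + 58.6699*a^2 + 5.8578*a + 0.1521)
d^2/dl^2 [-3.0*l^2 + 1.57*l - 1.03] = -6.00000000000000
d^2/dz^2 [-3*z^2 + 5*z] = -6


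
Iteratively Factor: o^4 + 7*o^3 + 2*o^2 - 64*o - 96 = (o + 4)*(o^3 + 3*o^2 - 10*o - 24) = (o + 2)*(o + 4)*(o^2 + o - 12) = (o - 3)*(o + 2)*(o + 4)*(o + 4)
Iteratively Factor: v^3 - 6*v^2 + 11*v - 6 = (v - 2)*(v^2 - 4*v + 3) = (v - 3)*(v - 2)*(v - 1)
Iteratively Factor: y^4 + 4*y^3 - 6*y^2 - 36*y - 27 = (y - 3)*(y^3 + 7*y^2 + 15*y + 9) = (y - 3)*(y + 3)*(y^2 + 4*y + 3) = (y - 3)*(y + 3)^2*(y + 1)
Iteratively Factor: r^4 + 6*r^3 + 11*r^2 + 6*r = (r + 2)*(r^3 + 4*r^2 + 3*r) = (r + 2)*(r + 3)*(r^2 + r) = r*(r + 2)*(r + 3)*(r + 1)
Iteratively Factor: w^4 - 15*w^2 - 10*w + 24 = (w - 4)*(w^3 + 4*w^2 + w - 6) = (w - 4)*(w + 2)*(w^2 + 2*w - 3) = (w - 4)*(w - 1)*(w + 2)*(w + 3)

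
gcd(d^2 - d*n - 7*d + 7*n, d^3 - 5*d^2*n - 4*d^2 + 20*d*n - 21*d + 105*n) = d - 7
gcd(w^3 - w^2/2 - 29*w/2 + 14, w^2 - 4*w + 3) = w - 1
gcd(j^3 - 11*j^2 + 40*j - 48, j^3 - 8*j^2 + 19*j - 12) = j^2 - 7*j + 12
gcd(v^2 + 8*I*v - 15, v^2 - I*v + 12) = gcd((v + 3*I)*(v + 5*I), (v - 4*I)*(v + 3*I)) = v + 3*I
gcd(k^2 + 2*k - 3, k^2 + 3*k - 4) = k - 1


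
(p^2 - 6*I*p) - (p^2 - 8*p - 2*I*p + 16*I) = 8*p - 4*I*p - 16*I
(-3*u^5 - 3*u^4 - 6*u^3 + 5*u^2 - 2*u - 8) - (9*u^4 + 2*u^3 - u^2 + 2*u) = -3*u^5 - 12*u^4 - 8*u^3 + 6*u^2 - 4*u - 8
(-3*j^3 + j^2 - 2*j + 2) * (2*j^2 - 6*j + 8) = -6*j^5 + 20*j^4 - 34*j^3 + 24*j^2 - 28*j + 16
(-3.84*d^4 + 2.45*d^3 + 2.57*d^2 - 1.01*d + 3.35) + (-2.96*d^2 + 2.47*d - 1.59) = -3.84*d^4 + 2.45*d^3 - 0.39*d^2 + 1.46*d + 1.76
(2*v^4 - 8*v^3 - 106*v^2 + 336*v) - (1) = 2*v^4 - 8*v^3 - 106*v^2 + 336*v - 1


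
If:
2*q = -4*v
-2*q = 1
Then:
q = -1/2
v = 1/4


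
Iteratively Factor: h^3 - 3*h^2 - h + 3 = (h - 1)*(h^2 - 2*h - 3) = (h - 3)*(h - 1)*(h + 1)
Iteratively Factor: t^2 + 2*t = (t + 2)*(t)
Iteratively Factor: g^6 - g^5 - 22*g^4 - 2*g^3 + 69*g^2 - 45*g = (g - 1)*(g^5 - 22*g^3 - 24*g^2 + 45*g) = (g - 5)*(g - 1)*(g^4 + 5*g^3 + 3*g^2 - 9*g) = g*(g - 5)*(g - 1)*(g^3 + 5*g^2 + 3*g - 9) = g*(g - 5)*(g - 1)^2*(g^2 + 6*g + 9) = g*(g - 5)*(g - 1)^2*(g + 3)*(g + 3)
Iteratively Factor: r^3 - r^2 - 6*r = (r + 2)*(r^2 - 3*r) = (r - 3)*(r + 2)*(r)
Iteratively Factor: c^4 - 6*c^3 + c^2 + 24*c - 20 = (c - 5)*(c^3 - c^2 - 4*c + 4) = (c - 5)*(c - 1)*(c^2 - 4) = (c - 5)*(c - 1)*(c + 2)*(c - 2)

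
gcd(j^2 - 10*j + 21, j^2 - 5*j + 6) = j - 3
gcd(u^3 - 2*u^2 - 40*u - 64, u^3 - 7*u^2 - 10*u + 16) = u^2 - 6*u - 16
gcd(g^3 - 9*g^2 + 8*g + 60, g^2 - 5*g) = g - 5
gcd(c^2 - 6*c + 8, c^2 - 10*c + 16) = c - 2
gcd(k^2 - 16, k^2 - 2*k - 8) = k - 4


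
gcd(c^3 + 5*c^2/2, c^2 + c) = c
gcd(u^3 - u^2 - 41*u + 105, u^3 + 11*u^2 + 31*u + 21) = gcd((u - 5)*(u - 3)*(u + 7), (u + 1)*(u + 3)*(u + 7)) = u + 7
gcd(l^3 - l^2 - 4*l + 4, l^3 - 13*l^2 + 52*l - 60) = l - 2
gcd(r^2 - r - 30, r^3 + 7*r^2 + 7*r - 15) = r + 5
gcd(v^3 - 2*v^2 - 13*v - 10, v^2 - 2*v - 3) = v + 1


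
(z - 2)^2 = z^2 - 4*z + 4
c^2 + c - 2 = (c - 1)*(c + 2)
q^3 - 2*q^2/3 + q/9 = q*(q - 1/3)^2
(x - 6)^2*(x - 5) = x^3 - 17*x^2 + 96*x - 180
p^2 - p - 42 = (p - 7)*(p + 6)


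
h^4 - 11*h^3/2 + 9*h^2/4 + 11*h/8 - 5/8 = (h - 5)*(h - 1/2)^2*(h + 1/2)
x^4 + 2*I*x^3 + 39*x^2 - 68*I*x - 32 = (x - 4*I)*(x - I)^2*(x + 8*I)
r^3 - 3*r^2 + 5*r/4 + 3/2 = (r - 2)*(r - 3/2)*(r + 1/2)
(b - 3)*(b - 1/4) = b^2 - 13*b/4 + 3/4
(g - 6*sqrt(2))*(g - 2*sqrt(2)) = g^2 - 8*sqrt(2)*g + 24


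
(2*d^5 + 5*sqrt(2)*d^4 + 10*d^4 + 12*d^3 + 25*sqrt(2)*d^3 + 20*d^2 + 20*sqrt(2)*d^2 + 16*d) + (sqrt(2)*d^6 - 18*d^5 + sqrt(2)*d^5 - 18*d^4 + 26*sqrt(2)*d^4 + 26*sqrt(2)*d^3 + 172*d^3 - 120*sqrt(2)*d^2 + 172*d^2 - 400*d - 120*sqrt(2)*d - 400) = sqrt(2)*d^6 - 16*d^5 + sqrt(2)*d^5 - 8*d^4 + 31*sqrt(2)*d^4 + 51*sqrt(2)*d^3 + 184*d^3 - 100*sqrt(2)*d^2 + 192*d^2 - 384*d - 120*sqrt(2)*d - 400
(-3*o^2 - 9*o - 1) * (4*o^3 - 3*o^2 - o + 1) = -12*o^5 - 27*o^4 + 26*o^3 + 9*o^2 - 8*o - 1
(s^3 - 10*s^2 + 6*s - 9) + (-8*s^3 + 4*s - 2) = -7*s^3 - 10*s^2 + 10*s - 11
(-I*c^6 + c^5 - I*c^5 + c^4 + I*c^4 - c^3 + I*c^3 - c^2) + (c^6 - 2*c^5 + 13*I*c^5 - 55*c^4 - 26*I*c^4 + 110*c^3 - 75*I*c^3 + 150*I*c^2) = c^6 - I*c^6 - c^5 + 12*I*c^5 - 54*c^4 - 25*I*c^4 + 109*c^3 - 74*I*c^3 - c^2 + 150*I*c^2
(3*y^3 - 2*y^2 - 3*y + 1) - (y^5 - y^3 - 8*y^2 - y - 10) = -y^5 + 4*y^3 + 6*y^2 - 2*y + 11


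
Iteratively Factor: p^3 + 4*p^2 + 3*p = (p)*(p^2 + 4*p + 3) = p*(p + 1)*(p + 3)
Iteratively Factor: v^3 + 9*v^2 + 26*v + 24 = (v + 4)*(v^2 + 5*v + 6) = (v + 3)*(v + 4)*(v + 2)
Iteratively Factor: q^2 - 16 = (q + 4)*(q - 4)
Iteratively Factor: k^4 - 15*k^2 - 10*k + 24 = (k - 1)*(k^3 + k^2 - 14*k - 24) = (k - 1)*(k + 2)*(k^2 - k - 12) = (k - 4)*(k - 1)*(k + 2)*(k + 3)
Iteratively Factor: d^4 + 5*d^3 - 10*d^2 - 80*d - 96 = (d - 4)*(d^3 + 9*d^2 + 26*d + 24) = (d - 4)*(d + 4)*(d^2 + 5*d + 6) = (d - 4)*(d + 3)*(d + 4)*(d + 2)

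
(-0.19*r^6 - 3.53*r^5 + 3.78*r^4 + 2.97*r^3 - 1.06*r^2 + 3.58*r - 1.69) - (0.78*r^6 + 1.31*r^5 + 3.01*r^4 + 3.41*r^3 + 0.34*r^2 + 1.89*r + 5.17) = -0.97*r^6 - 4.84*r^5 + 0.77*r^4 - 0.44*r^3 - 1.4*r^2 + 1.69*r - 6.86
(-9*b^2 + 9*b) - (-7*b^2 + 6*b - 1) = -2*b^2 + 3*b + 1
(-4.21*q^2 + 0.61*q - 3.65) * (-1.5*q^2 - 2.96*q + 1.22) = 6.315*q^4 + 11.5466*q^3 - 1.4668*q^2 + 11.5482*q - 4.453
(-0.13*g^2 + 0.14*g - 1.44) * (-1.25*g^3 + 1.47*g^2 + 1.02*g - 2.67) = 0.1625*g^5 - 0.3661*g^4 + 1.8732*g^3 - 1.6269*g^2 - 1.8426*g + 3.8448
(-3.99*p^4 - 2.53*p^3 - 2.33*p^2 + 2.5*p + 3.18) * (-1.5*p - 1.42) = 5.985*p^5 + 9.4608*p^4 + 7.0876*p^3 - 0.4414*p^2 - 8.32*p - 4.5156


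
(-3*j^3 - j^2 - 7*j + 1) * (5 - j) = 3*j^4 - 14*j^3 + 2*j^2 - 36*j + 5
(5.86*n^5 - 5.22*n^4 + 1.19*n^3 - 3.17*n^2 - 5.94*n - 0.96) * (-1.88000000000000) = -11.0168*n^5 + 9.8136*n^4 - 2.2372*n^3 + 5.9596*n^2 + 11.1672*n + 1.8048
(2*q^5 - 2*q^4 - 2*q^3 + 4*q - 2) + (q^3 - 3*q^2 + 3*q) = 2*q^5 - 2*q^4 - q^3 - 3*q^2 + 7*q - 2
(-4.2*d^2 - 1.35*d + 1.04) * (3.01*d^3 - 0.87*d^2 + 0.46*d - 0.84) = -12.642*d^5 - 0.4095*d^4 + 2.3729*d^3 + 2.0022*d^2 + 1.6124*d - 0.8736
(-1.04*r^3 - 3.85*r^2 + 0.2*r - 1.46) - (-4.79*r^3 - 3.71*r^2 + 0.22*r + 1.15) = 3.75*r^3 - 0.14*r^2 - 0.02*r - 2.61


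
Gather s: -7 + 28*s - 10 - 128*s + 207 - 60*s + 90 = 280 - 160*s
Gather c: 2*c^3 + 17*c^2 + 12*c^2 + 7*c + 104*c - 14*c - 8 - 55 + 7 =2*c^3 + 29*c^2 + 97*c - 56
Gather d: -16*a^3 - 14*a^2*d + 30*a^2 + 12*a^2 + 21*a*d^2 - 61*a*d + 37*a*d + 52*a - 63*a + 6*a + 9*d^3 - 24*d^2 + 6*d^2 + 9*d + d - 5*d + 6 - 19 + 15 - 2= -16*a^3 + 42*a^2 - 5*a + 9*d^3 + d^2*(21*a - 18) + d*(-14*a^2 - 24*a + 5)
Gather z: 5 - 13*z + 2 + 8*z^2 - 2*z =8*z^2 - 15*z + 7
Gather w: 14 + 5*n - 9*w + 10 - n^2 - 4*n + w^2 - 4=-n^2 + n + w^2 - 9*w + 20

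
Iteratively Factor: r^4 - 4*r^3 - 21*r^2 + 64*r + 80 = (r - 5)*(r^3 + r^2 - 16*r - 16) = (r - 5)*(r - 4)*(r^2 + 5*r + 4) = (r - 5)*(r - 4)*(r + 4)*(r + 1)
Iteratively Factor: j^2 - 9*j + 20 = (j - 5)*(j - 4)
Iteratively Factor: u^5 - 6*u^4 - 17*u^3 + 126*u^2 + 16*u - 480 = (u - 5)*(u^4 - u^3 - 22*u^2 + 16*u + 96) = (u - 5)*(u + 4)*(u^3 - 5*u^2 - 2*u + 24) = (u - 5)*(u - 4)*(u + 4)*(u^2 - u - 6) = (u - 5)*(u - 4)*(u + 2)*(u + 4)*(u - 3)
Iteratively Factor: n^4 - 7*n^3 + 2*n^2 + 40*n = (n - 5)*(n^3 - 2*n^2 - 8*n) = n*(n - 5)*(n^2 - 2*n - 8) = n*(n - 5)*(n - 4)*(n + 2)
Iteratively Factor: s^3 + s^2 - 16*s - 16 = (s + 1)*(s^2 - 16) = (s + 1)*(s + 4)*(s - 4)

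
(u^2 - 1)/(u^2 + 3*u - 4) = (u + 1)/(u + 4)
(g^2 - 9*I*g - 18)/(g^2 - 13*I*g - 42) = (g - 3*I)/(g - 7*I)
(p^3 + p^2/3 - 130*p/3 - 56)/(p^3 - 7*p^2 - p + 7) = (p^2 + 22*p/3 + 8)/(p^2 - 1)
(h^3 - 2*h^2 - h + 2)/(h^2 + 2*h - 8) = (h^2 - 1)/(h + 4)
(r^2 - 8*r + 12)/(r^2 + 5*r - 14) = (r - 6)/(r + 7)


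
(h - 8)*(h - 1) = h^2 - 9*h + 8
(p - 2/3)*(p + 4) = p^2 + 10*p/3 - 8/3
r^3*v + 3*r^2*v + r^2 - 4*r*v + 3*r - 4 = (r - 1)*(r + 4)*(r*v + 1)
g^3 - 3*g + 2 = (g - 1)^2*(g + 2)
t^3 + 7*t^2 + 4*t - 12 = (t - 1)*(t + 2)*(t + 6)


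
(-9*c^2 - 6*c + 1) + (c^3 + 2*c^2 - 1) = c^3 - 7*c^2 - 6*c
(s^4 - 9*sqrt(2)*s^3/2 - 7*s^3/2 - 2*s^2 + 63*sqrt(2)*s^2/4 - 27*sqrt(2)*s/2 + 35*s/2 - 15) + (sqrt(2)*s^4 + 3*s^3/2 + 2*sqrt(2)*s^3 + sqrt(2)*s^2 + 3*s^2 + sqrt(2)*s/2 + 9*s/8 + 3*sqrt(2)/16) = s^4 + sqrt(2)*s^4 - 5*sqrt(2)*s^3/2 - 2*s^3 + s^2 + 67*sqrt(2)*s^2/4 - 13*sqrt(2)*s + 149*s/8 - 15 + 3*sqrt(2)/16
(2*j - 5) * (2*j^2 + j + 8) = 4*j^3 - 8*j^2 + 11*j - 40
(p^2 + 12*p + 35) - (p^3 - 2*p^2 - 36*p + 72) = -p^3 + 3*p^2 + 48*p - 37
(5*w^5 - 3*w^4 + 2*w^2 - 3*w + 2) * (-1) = -5*w^5 + 3*w^4 - 2*w^2 + 3*w - 2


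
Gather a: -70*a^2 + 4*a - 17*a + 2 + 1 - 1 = -70*a^2 - 13*a + 2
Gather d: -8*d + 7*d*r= d*(7*r - 8)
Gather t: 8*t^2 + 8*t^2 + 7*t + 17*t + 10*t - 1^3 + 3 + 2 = 16*t^2 + 34*t + 4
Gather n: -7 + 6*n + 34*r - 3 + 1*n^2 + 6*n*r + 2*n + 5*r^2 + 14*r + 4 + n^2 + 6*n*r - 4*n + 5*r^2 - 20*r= 2*n^2 + n*(12*r + 4) + 10*r^2 + 28*r - 6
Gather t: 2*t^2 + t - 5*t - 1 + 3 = 2*t^2 - 4*t + 2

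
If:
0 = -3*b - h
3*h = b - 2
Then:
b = 1/5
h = -3/5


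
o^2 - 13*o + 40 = (o - 8)*(o - 5)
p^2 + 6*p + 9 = (p + 3)^2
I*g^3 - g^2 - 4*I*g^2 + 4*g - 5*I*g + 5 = (g - 5)*(g + I)*(I*g + I)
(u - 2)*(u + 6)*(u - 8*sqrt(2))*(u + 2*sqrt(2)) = u^4 - 6*sqrt(2)*u^3 + 4*u^3 - 44*u^2 - 24*sqrt(2)*u^2 - 128*u + 72*sqrt(2)*u + 384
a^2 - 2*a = a*(a - 2)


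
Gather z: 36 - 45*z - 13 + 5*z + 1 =24 - 40*z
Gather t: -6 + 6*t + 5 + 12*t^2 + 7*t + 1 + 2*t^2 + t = 14*t^2 + 14*t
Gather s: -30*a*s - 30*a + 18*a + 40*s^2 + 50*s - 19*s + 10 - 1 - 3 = -12*a + 40*s^2 + s*(31 - 30*a) + 6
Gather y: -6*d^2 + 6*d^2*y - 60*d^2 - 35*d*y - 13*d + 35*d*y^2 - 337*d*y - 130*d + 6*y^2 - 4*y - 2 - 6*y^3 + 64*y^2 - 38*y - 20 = -66*d^2 - 143*d - 6*y^3 + y^2*(35*d + 70) + y*(6*d^2 - 372*d - 42) - 22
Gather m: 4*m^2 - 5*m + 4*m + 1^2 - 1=4*m^2 - m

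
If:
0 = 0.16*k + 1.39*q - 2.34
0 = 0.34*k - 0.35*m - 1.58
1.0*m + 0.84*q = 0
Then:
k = 3.54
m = -1.07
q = 1.28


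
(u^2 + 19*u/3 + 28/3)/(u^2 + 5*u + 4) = (u + 7/3)/(u + 1)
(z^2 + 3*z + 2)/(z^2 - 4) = (z + 1)/(z - 2)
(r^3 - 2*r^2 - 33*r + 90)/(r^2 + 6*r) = r - 8 + 15/r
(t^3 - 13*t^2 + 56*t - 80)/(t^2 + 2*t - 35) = (t^2 - 8*t + 16)/(t + 7)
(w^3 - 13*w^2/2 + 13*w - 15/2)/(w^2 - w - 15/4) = 2*(w^2 - 4*w + 3)/(2*w + 3)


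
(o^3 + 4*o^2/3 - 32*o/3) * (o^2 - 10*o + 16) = o^5 - 26*o^4/3 - 8*o^3 + 128*o^2 - 512*o/3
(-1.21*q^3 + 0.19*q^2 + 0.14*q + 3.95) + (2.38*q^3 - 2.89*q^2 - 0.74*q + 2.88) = 1.17*q^3 - 2.7*q^2 - 0.6*q + 6.83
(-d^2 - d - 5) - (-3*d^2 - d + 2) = 2*d^2 - 7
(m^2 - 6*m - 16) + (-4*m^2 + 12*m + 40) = -3*m^2 + 6*m + 24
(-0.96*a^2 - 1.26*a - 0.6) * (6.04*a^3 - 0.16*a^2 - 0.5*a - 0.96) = -5.7984*a^5 - 7.4568*a^4 - 2.9424*a^3 + 1.6476*a^2 + 1.5096*a + 0.576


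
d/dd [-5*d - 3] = -5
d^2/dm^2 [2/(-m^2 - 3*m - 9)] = 4*(m^2 + 3*m - (2*m + 3)^2 + 9)/(m^2 + 3*m + 9)^3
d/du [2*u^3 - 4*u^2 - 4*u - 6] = 6*u^2 - 8*u - 4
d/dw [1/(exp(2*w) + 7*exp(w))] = (-2*exp(w) - 7)*exp(-w)/(exp(w) + 7)^2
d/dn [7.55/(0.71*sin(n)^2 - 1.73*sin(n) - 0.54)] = (13.0615 - 10.721*sin(n))*cos(n)/(-0.71*sin(n)^2 + 1.73*sin(n) + 0.54)^2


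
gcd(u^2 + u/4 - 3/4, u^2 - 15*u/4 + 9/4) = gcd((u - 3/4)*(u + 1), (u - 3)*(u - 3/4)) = u - 3/4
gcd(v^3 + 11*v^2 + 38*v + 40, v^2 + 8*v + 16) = v + 4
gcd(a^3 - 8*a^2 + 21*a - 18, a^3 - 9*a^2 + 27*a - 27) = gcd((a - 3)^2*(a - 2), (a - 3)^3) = a^2 - 6*a + 9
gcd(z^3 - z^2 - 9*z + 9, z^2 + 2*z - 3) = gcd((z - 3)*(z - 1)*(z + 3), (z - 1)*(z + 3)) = z^2 + 2*z - 3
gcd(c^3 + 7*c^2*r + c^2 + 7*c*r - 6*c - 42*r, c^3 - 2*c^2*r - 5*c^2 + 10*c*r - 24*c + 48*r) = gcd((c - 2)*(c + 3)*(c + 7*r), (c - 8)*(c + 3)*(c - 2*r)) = c + 3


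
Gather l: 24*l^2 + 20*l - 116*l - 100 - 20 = 24*l^2 - 96*l - 120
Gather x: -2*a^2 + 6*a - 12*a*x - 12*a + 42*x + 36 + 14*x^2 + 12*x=-2*a^2 - 6*a + 14*x^2 + x*(54 - 12*a) + 36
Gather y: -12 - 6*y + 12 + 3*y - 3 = -3*y - 3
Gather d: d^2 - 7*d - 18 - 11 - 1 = d^2 - 7*d - 30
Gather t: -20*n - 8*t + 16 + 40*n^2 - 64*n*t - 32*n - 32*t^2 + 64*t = 40*n^2 - 52*n - 32*t^2 + t*(56 - 64*n) + 16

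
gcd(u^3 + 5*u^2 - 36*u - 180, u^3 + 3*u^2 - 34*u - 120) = u^2 - u - 30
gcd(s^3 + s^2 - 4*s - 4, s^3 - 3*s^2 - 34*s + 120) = 1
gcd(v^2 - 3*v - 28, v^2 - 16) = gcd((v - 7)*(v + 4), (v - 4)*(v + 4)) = v + 4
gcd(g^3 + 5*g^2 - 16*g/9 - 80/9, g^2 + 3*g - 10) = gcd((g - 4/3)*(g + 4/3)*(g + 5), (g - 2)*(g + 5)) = g + 5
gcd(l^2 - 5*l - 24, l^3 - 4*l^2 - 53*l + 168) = l - 8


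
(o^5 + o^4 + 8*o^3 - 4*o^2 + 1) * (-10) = -10*o^5 - 10*o^4 - 80*o^3 + 40*o^2 - 10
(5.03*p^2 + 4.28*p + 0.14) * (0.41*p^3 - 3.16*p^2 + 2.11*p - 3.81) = 2.0623*p^5 - 14.14*p^4 - 2.8541*p^3 - 10.5759*p^2 - 16.0114*p - 0.5334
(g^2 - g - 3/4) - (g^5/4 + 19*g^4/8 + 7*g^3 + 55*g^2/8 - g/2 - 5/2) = -g^5/4 - 19*g^4/8 - 7*g^3 - 47*g^2/8 - g/2 + 7/4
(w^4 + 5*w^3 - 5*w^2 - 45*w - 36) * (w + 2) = w^5 + 7*w^4 + 5*w^3 - 55*w^2 - 126*w - 72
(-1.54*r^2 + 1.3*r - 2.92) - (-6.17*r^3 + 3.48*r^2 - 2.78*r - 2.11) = 6.17*r^3 - 5.02*r^2 + 4.08*r - 0.81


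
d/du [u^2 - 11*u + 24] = 2*u - 11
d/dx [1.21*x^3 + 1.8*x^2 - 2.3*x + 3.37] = 3.63*x^2 + 3.6*x - 2.3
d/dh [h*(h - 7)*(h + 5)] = 3*h^2 - 4*h - 35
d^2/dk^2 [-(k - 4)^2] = -2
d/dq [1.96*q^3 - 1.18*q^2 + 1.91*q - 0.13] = 5.88*q^2 - 2.36*q + 1.91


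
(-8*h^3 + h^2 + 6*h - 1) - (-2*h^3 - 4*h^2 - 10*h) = -6*h^3 + 5*h^2 + 16*h - 1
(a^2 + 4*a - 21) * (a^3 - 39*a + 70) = a^5 + 4*a^4 - 60*a^3 - 86*a^2 + 1099*a - 1470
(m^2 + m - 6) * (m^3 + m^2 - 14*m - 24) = m^5 + 2*m^4 - 19*m^3 - 44*m^2 + 60*m + 144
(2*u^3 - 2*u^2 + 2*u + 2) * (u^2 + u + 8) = 2*u^5 + 16*u^3 - 12*u^2 + 18*u + 16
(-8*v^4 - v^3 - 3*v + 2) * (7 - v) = 8*v^5 - 55*v^4 - 7*v^3 + 3*v^2 - 23*v + 14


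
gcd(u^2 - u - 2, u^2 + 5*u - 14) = u - 2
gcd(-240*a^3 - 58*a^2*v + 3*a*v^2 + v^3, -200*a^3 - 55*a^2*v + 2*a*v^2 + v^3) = -40*a^2 - 3*a*v + v^2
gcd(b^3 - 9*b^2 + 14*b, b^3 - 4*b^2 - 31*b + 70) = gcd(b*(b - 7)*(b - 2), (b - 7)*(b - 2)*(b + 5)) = b^2 - 9*b + 14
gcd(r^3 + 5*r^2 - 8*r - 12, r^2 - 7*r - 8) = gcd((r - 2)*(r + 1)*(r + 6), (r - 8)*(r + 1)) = r + 1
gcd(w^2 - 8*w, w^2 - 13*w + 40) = w - 8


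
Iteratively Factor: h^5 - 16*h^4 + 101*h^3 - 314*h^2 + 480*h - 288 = (h - 3)*(h^4 - 13*h^3 + 62*h^2 - 128*h + 96) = (h - 3)*(h - 2)*(h^3 - 11*h^2 + 40*h - 48) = (h - 4)*(h - 3)*(h - 2)*(h^2 - 7*h + 12) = (h - 4)^2*(h - 3)*(h - 2)*(h - 3)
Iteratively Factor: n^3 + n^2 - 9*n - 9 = (n + 1)*(n^2 - 9) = (n + 1)*(n + 3)*(n - 3)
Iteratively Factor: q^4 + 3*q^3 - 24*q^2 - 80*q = (q - 5)*(q^3 + 8*q^2 + 16*q) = (q - 5)*(q + 4)*(q^2 + 4*q) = q*(q - 5)*(q + 4)*(q + 4)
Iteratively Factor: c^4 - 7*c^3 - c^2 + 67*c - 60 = (c - 5)*(c^3 - 2*c^2 - 11*c + 12) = (c - 5)*(c - 1)*(c^2 - c - 12) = (c - 5)*(c - 1)*(c + 3)*(c - 4)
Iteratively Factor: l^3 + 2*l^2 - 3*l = (l)*(l^2 + 2*l - 3) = l*(l + 3)*(l - 1)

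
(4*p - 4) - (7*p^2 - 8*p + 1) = -7*p^2 + 12*p - 5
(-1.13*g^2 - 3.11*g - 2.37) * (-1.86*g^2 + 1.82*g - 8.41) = 2.1018*g^4 + 3.728*g^3 + 8.2513*g^2 + 21.8417*g + 19.9317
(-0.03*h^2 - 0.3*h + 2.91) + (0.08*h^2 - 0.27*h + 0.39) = 0.05*h^2 - 0.57*h + 3.3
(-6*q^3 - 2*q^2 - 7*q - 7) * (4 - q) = 6*q^4 - 22*q^3 - q^2 - 21*q - 28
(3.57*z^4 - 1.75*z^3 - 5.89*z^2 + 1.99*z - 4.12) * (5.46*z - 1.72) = 19.4922*z^5 - 15.6954*z^4 - 29.1494*z^3 + 20.9962*z^2 - 25.918*z + 7.0864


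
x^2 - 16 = (x - 4)*(x + 4)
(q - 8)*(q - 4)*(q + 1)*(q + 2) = q^4 - 9*q^3 - 2*q^2 + 72*q + 64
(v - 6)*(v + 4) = v^2 - 2*v - 24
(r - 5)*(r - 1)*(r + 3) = r^3 - 3*r^2 - 13*r + 15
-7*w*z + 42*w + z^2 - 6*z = (-7*w + z)*(z - 6)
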